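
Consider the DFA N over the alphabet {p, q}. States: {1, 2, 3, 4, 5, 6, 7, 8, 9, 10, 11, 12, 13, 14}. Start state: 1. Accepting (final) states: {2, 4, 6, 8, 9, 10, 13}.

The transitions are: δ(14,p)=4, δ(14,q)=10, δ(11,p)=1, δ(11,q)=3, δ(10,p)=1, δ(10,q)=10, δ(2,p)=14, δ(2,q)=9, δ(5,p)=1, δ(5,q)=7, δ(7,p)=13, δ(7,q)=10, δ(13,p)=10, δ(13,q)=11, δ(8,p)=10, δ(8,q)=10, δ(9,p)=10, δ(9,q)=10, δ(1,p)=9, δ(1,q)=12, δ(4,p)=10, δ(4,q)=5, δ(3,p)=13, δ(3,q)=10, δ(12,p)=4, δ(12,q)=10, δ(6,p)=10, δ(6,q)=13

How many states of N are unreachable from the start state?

Starting at 1 and following transitions, the reachable set is {1, 3, 4, 5, 7, 9, 10, 11, 12, 13}. That leaves 2, 6, 8, 14 unreachable — 4 in total.

4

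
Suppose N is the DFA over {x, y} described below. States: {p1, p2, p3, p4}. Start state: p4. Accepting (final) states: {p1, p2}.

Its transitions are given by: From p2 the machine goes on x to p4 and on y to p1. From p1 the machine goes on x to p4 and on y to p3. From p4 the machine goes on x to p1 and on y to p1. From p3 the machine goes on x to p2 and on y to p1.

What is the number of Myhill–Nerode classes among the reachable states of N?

4

Start with accepting vs non-accepting: {p1,p2} | {p3,p4}.
Refine {p1,p2} on symbol y: members go to different blocks, giving {p1} and {p2}.
Refine {p3,p4} on symbol x: members go to different blocks, giving {p3} and {p4}.
The partition is now stable with 4 blocks: {p1} | {p3} | {p2} | {p4}.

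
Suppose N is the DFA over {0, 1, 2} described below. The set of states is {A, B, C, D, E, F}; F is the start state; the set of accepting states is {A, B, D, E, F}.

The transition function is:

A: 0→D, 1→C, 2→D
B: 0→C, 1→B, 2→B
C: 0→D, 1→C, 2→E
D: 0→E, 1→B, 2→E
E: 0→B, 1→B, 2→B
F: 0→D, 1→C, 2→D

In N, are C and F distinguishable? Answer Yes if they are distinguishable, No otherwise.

First remove the unreachable states {A}; 5 states remain.
Initial partition by acceptance: {B,D,E,F} | {C}.
Refine {B,D,E,F} on symbol 0: members go to different blocks, giving {D,E,F} and {B}.
On input 0, block {D,E,F} splits into {D,F} and {E}.
On input 0, block {D,F} splits into {D} and {F}.
No further refinement is possible. Final partition (5 blocks): {D} | {C} | {B} | {E} | {F}.
C and F end up in different blocks, so they are distinguishable. For instance, the string 'ε' is accepted from only F.

Yes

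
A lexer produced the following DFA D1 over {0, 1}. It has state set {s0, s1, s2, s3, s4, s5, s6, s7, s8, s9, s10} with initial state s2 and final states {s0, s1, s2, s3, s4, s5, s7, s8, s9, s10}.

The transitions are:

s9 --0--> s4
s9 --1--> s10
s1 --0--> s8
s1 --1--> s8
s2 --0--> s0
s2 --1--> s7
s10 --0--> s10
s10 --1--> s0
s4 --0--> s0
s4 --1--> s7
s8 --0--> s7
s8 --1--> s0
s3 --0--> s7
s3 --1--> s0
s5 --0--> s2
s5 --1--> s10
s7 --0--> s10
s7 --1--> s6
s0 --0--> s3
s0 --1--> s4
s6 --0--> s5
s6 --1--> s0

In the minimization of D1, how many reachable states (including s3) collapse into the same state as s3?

1

States {s1,s8,s9} cannot be reached from the start state, so discard them.
Initial partition by acceptance: {s0,s2,s3,s4,s5,s7,s10} | {s6}.
Refine {s0,s2,s3,s4,s5,s7,s10} on symbol 1: members go to different blocks, giving {s0,s2,s3,s4,s5,s10} and {s7}.
Refine {s0,s2,s3,s4,s5,s10} on symbol 0: members go to different blocks, giving {s0,s2,s4,s5,s10} and {s3}.
On input 0, block {s0,s2,s4,s5,s10} splits into {s2,s4,s5,s10} and {s0}.
On input 0, block {s2,s4,s5,s10} splits into {s2,s4} and {s5,s10}.
On input 0, block {s5,s10} splits into {s5} and {s10}.
No further refinement is possible. Final partition (7 blocks): {s2,s4} | {s6} | {s7} | {s3} | {s0} | {s5} | {s10}.
State s3 belongs to the block {s3}, which has 1 states.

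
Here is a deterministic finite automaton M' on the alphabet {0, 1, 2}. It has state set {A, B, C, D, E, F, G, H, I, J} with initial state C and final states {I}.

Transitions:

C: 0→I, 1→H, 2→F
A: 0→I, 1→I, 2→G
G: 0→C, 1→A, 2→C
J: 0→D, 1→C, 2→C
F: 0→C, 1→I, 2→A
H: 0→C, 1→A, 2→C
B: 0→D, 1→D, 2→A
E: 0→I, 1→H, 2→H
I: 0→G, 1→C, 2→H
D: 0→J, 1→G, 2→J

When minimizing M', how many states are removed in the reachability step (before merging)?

4

BFS from C reaches {A, C, F, G, H, I}; the 4 state(s) B, D, E, J are never visited.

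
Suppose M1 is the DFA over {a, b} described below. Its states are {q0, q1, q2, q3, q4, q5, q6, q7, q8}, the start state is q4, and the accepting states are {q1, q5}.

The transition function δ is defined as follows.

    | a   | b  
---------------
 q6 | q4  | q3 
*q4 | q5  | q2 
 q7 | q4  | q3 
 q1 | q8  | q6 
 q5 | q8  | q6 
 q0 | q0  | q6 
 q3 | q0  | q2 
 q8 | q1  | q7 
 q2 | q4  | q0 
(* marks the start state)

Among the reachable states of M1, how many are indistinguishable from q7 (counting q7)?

Every state is reachable, so we keep all 9.
Start with accepting vs non-accepting: {q1,q5} | {q0,q2,q3,q4,q6,q7,q8}.
Split {q0,q2,q3,q4,q6,q7,q8} by δ(·,a) → {q0,q2,q3,q6,q7} and {q4,q8}.
On input a, block {q0,q2,q3,q6,q7} splits into {q2,q6,q7} and {q0,q3}.
No further refinement is possible. Final partition (4 blocks): {q1,q5} | {q2,q6,q7} | {q4,q8} | {q0,q3}.
The equivalence class containing q7 is {q2,q6,q7}, of size 3.

3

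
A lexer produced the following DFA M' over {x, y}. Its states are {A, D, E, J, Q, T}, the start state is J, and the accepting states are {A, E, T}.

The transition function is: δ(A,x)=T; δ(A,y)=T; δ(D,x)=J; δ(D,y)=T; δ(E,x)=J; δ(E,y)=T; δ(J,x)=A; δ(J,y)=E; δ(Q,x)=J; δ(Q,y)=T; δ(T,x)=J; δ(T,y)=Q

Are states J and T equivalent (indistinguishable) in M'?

No

States {D} cannot be reached from the start state, so discard them.
P0 = {A,E,T} | {J,Q}.
Refine {A,E,T} on symbol x: members go to different blocks, giving {E,T} and {A}.
Split {E,T} by δ(·,y) → {E} and {T}.
Refine {J,Q} on symbol x: members go to different blocks, giving {Q} and {J}.
Stable partition: {E} | {Q} | {A} | {T} | {J} — 5 equivalence classes.
J and T end up in different blocks, so they are distinguishable. For instance, the string 'ε' is accepted from only T.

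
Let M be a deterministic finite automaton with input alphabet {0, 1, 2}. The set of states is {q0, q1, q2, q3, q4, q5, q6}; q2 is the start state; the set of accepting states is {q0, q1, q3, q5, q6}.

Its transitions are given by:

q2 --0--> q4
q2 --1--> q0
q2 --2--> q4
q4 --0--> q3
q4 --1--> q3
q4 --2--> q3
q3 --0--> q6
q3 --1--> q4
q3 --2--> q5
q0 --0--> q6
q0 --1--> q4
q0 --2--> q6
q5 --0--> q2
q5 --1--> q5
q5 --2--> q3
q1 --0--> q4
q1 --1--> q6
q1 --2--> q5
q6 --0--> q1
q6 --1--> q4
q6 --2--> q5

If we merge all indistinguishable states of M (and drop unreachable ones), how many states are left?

Every state is reachable, so we keep all 7.
Initial partition by acceptance: {q0,q1,q3,q5,q6} | {q2,q4}.
Split {q0,q1,q3,q5,q6} by δ(·,0) → {q0,q3,q6} and {q1,q5}.
Split {q0,q3,q6} by δ(·,0) → {q0,q3} and {q6}.
Refine {q0,q3} on symbol 2: members go to different blocks, giving {q0} and {q3}.
Split {q2,q4} by δ(·,0) → {q2} and {q4}.
On input 0, block {q1,q5} splits into {q1} and {q5}.
Stable partition: {q0} | {q2} | {q1} | {q6} | {q3} | {q4} | {q5} — 7 equivalence classes.

7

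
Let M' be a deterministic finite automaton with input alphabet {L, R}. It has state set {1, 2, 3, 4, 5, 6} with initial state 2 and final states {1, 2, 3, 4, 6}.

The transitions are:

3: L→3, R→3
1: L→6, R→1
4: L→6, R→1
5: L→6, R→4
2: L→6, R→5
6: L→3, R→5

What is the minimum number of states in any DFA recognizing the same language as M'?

5

Start with accepting vs non-accepting: {1,2,3,4,6} | {5}.
Split {1,2,3,4,6} by δ(·,R) → {1,3,4} and {2,6}.
On input L, block {1,3,4} splits into {1,4} and {3}.
Split {2,6} by δ(·,L) → {2} and {6}.
No further refinement is possible. Final partition (5 blocks): {1,4} | {5} | {2} | {3} | {6}.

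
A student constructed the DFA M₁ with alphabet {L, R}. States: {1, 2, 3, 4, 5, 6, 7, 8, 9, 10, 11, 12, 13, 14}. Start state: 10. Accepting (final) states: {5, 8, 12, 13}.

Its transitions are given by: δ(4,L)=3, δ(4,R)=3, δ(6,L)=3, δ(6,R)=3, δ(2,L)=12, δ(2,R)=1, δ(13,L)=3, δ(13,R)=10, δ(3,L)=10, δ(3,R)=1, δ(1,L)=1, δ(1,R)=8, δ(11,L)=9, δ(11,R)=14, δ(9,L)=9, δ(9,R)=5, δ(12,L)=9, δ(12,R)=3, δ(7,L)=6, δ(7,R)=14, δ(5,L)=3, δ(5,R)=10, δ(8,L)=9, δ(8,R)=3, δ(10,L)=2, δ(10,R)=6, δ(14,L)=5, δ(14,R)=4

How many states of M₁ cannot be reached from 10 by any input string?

No path from 10 leads to 4, 7, 11, 13, 14; the other 9 states are all reachable.

5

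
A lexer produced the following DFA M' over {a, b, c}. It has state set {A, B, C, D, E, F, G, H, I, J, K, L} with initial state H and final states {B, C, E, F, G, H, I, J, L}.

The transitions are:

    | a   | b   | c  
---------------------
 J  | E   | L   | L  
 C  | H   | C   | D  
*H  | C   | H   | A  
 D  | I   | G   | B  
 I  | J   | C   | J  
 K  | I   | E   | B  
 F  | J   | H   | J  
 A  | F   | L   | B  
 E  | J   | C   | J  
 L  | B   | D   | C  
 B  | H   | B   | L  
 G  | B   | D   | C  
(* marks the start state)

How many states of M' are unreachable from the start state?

1

BFS from H reaches {A, B, C, D, E, F, G, H, I, J, L}; the 1 state(s) K are never visited.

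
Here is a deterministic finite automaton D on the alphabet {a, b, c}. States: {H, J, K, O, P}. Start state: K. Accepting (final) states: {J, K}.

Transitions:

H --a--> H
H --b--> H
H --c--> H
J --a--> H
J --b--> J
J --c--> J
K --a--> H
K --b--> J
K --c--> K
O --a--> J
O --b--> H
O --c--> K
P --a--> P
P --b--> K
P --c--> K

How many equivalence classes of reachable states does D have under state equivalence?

2

States {O,P} cannot be reached from the start state, so discard them.
P0 = {J,K} | {H}.
Stable partition: {J,K} | {H} — 2 equivalence classes.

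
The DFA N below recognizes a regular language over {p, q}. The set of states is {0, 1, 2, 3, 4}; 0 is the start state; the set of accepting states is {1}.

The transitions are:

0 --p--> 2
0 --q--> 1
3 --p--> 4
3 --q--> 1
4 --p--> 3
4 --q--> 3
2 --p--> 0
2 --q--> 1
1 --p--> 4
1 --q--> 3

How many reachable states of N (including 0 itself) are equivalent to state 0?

Start with accepting vs non-accepting: {1} | {0,2,3,4}.
Refine {0,2,3,4} on symbol q: members go to different blocks, giving {0,2,3} and {4}.
On input p, block {0,2,3} splits into {0,2} and {3}.
Stable partition: {1} | {0,2} | {4} | {3} — 4 equivalence classes.
The equivalence class containing 0 is {0,2}, of size 2.

2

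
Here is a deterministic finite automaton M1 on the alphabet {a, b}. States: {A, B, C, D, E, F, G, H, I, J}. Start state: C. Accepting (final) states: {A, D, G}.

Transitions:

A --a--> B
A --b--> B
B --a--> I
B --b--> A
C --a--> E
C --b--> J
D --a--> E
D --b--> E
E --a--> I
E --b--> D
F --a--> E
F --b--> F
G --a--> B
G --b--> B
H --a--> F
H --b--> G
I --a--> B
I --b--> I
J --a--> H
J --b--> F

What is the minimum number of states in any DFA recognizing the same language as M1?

Every state is reachable, so we keep all 10.
Start with accepting vs non-accepting: {A,D,G} | {B,C,E,F,H,I,J}.
On input b, block {B,C,E,F,H,I,J} splits into {C,F,I,J} and {B,E,H}.
Stable partition: {A,D,G} | {C,F,I,J} | {B,E,H} — 3 equivalence classes.

3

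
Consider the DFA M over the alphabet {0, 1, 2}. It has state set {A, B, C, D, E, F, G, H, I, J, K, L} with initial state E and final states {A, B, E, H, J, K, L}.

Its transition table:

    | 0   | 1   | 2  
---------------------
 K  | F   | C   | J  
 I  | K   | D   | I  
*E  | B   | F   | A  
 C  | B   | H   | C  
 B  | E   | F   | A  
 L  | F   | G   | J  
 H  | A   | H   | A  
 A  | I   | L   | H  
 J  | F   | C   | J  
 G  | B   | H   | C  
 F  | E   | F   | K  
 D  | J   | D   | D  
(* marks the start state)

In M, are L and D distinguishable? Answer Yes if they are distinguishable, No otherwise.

P0 = {A,B,E,H,J,K,L} | {C,D,F,G,I}.
Split {A,B,E,H,J,K,L} by δ(·,0) → {A,J,K,L} and {B,E,H}.
Split {A,J,K,L} by δ(·,1) → {J,K,L} and {A}.
Refine {C,D,F,G,I} on symbol 0: members go to different blocks, giving {C,F,G} and {D,I}.
Refine {C,F,G} on symbol 1: members go to different blocks, giving {C,G} and {F}.
Refine {B,E,H} on symbol 0: members go to different blocks, giving {B,E} and {H}.
Stable partition: {J,K,L} | {C,G} | {B,E} | {A} | {D,I} | {F} | {H} — 7 equivalence classes.
L and D end up in different blocks, so they are distinguishable. For instance, the string 'ε' is accepted from only L.

Yes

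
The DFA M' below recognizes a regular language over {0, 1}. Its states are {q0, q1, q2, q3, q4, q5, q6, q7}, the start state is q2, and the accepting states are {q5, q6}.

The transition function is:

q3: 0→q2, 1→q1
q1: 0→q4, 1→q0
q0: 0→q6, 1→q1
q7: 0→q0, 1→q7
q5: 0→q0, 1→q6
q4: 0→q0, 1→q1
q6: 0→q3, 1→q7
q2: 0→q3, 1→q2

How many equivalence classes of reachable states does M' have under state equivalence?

Reachable states from the start: {q0,q1,q2,q3,q4,q6,q7}. Unreachable: {q5} — drop them.
Start with accepting vs non-accepting: {q6} | {q0,q1,q2,q3,q4,q7}.
Split {q0,q1,q2,q3,q4,q7} by δ(·,0) → {q1,q2,q3,q4,q7} and {q0}.
On input 0, block {q1,q2,q3,q4,q7} splits into {q1,q2,q3} and {q4,q7}.
Split {q1,q2,q3} by δ(·,0) → {q2,q3} and {q1}.
Refine {q2,q3} on symbol 1: members go to different blocks, giving {q2} and {q3}.
Refine {q4,q7} on symbol 1: members go to different blocks, giving {q4} and {q7}.
The partition is now stable with 7 blocks: {q6} | {q2} | {q0} | {q4} | {q1} | {q3} | {q7}.

7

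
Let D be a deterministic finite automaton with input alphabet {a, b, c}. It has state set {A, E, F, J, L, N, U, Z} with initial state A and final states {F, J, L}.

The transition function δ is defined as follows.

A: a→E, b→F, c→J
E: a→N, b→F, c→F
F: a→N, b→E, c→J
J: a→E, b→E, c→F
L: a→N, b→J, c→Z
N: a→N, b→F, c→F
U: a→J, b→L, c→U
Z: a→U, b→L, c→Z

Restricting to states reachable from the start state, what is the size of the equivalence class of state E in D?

States {L,U,Z} cannot be reached from the start state, so discard them.
P0 = {F,J} | {A,E,N}.
Stable partition: {F,J} | {A,E,N} — 2 equivalence classes.
State E belongs to the block {A,E,N}, which has 3 states.

3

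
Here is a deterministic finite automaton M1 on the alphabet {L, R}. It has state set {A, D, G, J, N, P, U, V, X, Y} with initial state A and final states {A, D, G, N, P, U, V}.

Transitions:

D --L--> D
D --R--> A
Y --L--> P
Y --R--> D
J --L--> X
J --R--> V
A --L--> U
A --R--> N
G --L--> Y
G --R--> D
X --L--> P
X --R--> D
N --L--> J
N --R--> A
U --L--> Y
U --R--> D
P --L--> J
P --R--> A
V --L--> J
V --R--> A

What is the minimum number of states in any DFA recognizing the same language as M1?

States {G} cannot be reached from the start state, so discard them.
P0 = {A,D,N,P,U,V} | {J,X,Y}.
On input L, block {A,D,N,P,U,V} splits into {N,P,U,V} and {A,D}.
Split {J,X,Y} by δ(·,L) → {X,Y} and {J}.
Split {N,P,U,V} by δ(·,L) → {N,P,V} and {U}.
Split {A,D} by δ(·,L) → {D} and {A}.
The partition is now stable with 6 blocks: {N,P,V} | {X,Y} | {D} | {J} | {U} | {A}.

6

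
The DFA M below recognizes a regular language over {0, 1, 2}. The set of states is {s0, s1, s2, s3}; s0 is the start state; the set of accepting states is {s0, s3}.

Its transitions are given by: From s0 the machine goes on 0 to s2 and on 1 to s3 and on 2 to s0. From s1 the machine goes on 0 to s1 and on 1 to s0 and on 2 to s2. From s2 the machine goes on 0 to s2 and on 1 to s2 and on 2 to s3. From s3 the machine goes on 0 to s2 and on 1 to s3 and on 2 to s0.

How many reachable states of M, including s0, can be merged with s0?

2

Reachable states from the start: {s0,s2,s3}. Unreachable: {s1} — drop them.
P0 = {s0,s3} | {s2}.
No further refinement is possible. Final partition (2 blocks): {s0,s3} | {s2}.
State s0 belongs to the block {s0,s3}, which has 2 states.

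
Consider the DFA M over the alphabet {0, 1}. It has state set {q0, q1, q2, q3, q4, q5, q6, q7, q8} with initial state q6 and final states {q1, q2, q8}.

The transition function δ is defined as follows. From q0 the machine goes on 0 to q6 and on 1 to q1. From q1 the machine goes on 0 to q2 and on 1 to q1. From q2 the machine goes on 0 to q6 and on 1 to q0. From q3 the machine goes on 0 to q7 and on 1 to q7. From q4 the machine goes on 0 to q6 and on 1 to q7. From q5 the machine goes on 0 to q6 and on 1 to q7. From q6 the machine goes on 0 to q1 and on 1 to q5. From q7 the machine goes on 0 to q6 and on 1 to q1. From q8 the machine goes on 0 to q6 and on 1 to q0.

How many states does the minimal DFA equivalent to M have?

Reachable states from the start: {q0,q1,q2,q5,q6,q7}. Unreachable: {q3,q4,q8} — drop them.
Initial partition by acceptance: {q1,q2} | {q0,q5,q6,q7}.
On input 0, block {q1,q2} splits into {q1} and {q2}.
Refine {q0,q5,q6,q7} on symbol 0: members go to different blocks, giving {q0,q5,q7} and {q6}.
Split {q0,q5,q7} by δ(·,1) → {q0,q7} and {q5}.
The partition is now stable with 5 blocks: {q1} | {q0,q7} | {q2} | {q6} | {q5}.

5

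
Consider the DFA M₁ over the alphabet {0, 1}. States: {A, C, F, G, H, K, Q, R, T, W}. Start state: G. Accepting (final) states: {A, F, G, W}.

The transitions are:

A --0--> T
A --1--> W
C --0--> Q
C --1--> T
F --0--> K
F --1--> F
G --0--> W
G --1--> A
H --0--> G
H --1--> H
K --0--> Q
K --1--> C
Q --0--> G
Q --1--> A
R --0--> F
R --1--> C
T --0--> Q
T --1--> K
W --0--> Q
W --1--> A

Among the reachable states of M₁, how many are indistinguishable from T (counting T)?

First remove the unreachable states {F,H,R}; 7 states remain.
P0 = {A,G,W} | {C,K,Q,T}.
Split {A,G,W} by δ(·,0) → {A,W} and {G}.
Refine {C,K,Q,T} on symbol 0: members go to different blocks, giving {C,K,T} and {Q}.
Refine {A,W} on symbol 0: members go to different blocks, giving {W} and {A}.
No further refinement is possible. Final partition (5 blocks): {W} | {C,K,T} | {G} | {Q} | {A}.
The equivalence class containing T is {C,K,T}, of size 3.

3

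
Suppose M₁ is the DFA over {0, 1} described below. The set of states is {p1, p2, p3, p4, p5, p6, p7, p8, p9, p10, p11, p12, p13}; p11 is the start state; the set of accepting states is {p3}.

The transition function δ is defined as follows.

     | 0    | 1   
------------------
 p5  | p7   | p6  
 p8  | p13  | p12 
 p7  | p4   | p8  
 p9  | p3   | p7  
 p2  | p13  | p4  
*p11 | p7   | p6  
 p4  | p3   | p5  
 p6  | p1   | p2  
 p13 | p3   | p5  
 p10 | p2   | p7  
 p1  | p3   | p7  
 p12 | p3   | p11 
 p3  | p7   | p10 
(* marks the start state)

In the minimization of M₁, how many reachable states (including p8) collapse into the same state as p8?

2

First remove the unreachable states {p9}; 12 states remain.
Initial partition by acceptance: {p3} | {p1,p2,p4,p5,p6,p7,p8,p10,p11,p12,p13}.
Refine {p1,p2,p4,p5,p6,p7,p8,p10,p11,p12,p13} on symbol 0: members go to different blocks, giving {p2,p5,p6,p7,p8,p10,p11} and {p1,p4,p12,p13}.
Refine {p2,p5,p6,p7,p8,p10,p11} on symbol 0: members go to different blocks, giving {p2,p6,p7,p8} and {p5,p10,p11}.
Refine {p2,p6,p7,p8} on symbol 1: members go to different blocks, giving {p2,p8} and {p6,p7}.
Refine {p1,p4,p12,p13} on symbol 1: members go to different blocks, giving {p4,p12,p13} and {p1}.
Split {p5,p10,p11} by δ(·,0) → {p5,p11} and {p10}.
On input 0, block {p6,p7} splits into {p6} and {p7}.
Stable partition: {p3} | {p2,p8} | {p4,p12,p13} | {p5,p11} | {p6} | {p1} | {p10} | {p7} — 8 equivalence classes.
State p8 belongs to the block {p2,p8}, which has 2 states.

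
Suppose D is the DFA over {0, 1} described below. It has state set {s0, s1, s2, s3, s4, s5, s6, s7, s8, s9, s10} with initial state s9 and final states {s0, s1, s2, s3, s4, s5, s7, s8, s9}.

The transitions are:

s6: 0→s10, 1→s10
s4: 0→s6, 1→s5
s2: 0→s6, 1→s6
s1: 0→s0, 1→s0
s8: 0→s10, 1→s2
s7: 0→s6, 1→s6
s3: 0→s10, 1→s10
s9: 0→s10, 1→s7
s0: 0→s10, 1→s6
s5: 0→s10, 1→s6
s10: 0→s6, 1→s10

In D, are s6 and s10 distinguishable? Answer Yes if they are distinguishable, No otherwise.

No

First remove the unreachable states {s0,s1,s2,s3,s4,s5,s8}; 4 states remain.
P0 = {s7,s9} | {s6,s10}.
On input 1, block {s7,s9} splits into {s7} and {s9}.
No further refinement is possible. Final partition (3 blocks): {s7} | {s6,s10} | {s9}.
s6 and s10 lie in the same block of the stable partition, so they are equivalent — no string distinguishes them.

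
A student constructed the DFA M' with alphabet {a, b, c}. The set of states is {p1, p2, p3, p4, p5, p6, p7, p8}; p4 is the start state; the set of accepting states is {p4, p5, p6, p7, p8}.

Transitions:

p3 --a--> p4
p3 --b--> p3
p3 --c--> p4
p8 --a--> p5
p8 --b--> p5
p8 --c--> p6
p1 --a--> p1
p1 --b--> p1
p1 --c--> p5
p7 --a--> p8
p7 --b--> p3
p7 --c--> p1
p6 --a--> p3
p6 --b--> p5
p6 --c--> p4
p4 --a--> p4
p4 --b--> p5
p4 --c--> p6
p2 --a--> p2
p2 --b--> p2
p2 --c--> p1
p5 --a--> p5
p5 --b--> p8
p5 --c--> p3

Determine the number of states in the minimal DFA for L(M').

Reachable states from the start: {p3,p4,p5,p6,p8}. Unreachable: {p1,p2,p7} — drop them.
Start with accepting vs non-accepting: {p4,p5,p6,p8} | {p3}.
On input a, block {p4,p5,p6,p8} splits into {p4,p5,p8} and {p6}.
On input c, block {p4,p5,p8} splits into {p4,p8} and {p5}.
Refine {p4,p8} on symbol a: members go to different blocks, giving {p4} and {p8}.
The partition is now stable with 5 blocks: {p4} | {p3} | {p6} | {p5} | {p8}.

5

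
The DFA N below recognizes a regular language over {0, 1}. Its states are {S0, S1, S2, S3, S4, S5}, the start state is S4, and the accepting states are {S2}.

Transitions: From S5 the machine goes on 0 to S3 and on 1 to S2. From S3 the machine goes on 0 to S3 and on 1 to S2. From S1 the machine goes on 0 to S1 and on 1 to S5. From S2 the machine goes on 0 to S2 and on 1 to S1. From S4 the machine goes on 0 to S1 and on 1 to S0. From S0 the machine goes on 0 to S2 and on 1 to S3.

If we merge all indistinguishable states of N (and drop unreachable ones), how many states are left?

Start with accepting vs non-accepting: {S2} | {S0,S1,S3,S4,S5}.
On input 0, block {S0,S1,S3,S4,S5} splits into {S1,S3,S4,S5} and {S0}.
Refine {S1,S3,S4,S5} on symbol 1: members go to different blocks, giving {S3,S5} and {S1} and {S4}.
The partition is now stable with 5 blocks: {S2} | {S3,S5} | {S0} | {S1} | {S4}.

5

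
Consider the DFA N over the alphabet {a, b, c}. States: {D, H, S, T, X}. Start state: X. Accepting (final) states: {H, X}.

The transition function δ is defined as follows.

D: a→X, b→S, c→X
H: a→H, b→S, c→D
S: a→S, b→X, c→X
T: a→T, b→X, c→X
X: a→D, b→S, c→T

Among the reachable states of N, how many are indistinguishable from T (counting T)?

States {H} cannot be reached from the start state, so discard them.
Start with accepting vs non-accepting: {X} | {D,S,T}.
Refine {D,S,T} on symbol a: members go to different blocks, giving {S,T} and {D}.
Stable partition: {X} | {S,T} | {D} — 3 equivalence classes.
State T belongs to the block {S,T}, which has 2 states.

2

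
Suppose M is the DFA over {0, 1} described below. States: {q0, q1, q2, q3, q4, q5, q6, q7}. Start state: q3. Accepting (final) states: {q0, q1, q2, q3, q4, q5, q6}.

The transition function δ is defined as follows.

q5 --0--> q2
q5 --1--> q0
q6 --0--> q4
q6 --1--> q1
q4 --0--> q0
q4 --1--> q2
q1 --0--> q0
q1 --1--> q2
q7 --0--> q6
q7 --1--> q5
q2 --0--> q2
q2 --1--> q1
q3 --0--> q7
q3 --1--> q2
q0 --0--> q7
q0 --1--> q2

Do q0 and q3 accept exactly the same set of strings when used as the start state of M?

Every state is reachable, so we keep all 8.
Start with accepting vs non-accepting: {q0,q1,q2,q3,q4,q5,q6} | {q7}.
Split {q0,q1,q2,q3,q4,q5,q6} by δ(·,0) → {q1,q2,q4,q5,q6} and {q0,q3}.
Refine {q1,q2,q4,q5,q6} on symbol 0: members go to different blocks, giving {q2,q5,q6} and {q1,q4}.
Split {q2,q5,q6} by δ(·,0) → {q2,q5} and {q6}.
Refine {q2,q5} on symbol 1: members go to different blocks, giving {q2} and {q5}.
The partition is now stable with 6 blocks: {q2} | {q7} | {q0,q3} | {q1,q4} | {q6} | {q5}.
q0 and q3 lie in the same block of the stable partition, so they are equivalent — no string distinguishes them.

Yes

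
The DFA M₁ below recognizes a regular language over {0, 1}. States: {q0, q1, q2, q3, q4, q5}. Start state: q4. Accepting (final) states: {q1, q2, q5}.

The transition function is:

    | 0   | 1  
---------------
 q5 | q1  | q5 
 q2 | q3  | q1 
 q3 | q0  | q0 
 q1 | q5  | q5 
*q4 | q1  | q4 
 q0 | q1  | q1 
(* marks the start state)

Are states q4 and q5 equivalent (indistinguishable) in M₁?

No

States {q0,q2,q3} cannot be reached from the start state, so discard them.
P0 = {q1,q5} | {q4}.
No further refinement is possible. Final partition (2 blocks): {q1,q5} | {q4}.
q4 and q5 end up in different blocks, so they are distinguishable. For instance, the string 'ε' is accepted from only q5.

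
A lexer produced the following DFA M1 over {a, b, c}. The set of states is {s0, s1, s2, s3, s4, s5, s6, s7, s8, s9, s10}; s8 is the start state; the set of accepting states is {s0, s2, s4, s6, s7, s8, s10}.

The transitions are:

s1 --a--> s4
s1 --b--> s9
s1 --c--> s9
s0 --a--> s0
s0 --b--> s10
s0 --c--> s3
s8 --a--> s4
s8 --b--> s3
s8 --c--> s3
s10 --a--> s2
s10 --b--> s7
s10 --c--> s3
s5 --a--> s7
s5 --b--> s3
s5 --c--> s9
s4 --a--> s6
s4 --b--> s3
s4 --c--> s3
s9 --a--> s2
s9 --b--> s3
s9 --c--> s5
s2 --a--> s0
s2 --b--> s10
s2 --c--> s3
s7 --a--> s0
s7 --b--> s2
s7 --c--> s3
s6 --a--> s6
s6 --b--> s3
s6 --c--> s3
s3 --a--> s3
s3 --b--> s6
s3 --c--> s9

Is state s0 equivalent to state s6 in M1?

No

Reachable states from the start: {s0,s2,s3,s4,s5,s6,s7,s8,s9,s10}. Unreachable: {s1} — drop them.
Initial partition by acceptance: {s0,s2,s4,s6,s7,s8,s10} | {s3,s5,s9}.
On input b, block {s0,s2,s4,s6,s7,s8,s10} splits into {s0,s2,s7,s10} and {s4,s6,s8}.
On input a, block {s3,s5,s9} splits into {s5,s9} and {s3}.
No further refinement is possible. Final partition (4 blocks): {s0,s2,s7,s10} | {s5,s9} | {s4,s6,s8} | {s3}.
s0 and s6 end up in different blocks, so they are distinguishable. For instance, the string 'b' is accepted from only s0.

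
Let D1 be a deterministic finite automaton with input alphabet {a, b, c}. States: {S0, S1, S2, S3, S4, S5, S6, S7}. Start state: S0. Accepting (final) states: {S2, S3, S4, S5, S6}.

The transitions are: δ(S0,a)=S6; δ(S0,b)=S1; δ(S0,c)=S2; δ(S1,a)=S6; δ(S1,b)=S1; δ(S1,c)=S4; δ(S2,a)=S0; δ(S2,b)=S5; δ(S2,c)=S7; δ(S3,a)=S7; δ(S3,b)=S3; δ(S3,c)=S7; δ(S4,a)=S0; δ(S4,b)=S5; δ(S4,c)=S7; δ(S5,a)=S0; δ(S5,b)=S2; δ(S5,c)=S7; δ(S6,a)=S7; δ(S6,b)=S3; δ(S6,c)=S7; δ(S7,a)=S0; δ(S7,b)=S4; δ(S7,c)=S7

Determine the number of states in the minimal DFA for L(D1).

4

P0 = {S2,S3,S4,S5,S6} | {S0,S1,S7}.
Split {S0,S1,S7} by δ(·,a) → {S0,S1} and {S7}.
Refine {S2,S3,S4,S5,S6} on symbol a: members go to different blocks, giving {S2,S4,S5} and {S3,S6}.
No further refinement is possible. Final partition (4 blocks): {S2,S4,S5} | {S0,S1} | {S7} | {S3,S6}.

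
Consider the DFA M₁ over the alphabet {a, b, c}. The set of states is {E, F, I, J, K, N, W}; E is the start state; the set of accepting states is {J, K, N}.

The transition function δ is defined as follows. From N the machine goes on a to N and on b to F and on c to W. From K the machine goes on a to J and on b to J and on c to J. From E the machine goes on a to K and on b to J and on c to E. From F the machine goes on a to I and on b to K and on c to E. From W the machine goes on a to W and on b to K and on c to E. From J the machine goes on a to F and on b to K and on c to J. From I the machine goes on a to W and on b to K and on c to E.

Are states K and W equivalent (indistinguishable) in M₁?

Reachable states from the start: {E,F,I,J,K,W}. Unreachable: {N} — drop them.
Initial partition by acceptance: {J,K} | {E,F,I,W}.
Refine {J,K} on symbol a: members go to different blocks, giving {K} and {J}.
Refine {E,F,I,W} on symbol a: members go to different blocks, giving {F,I,W} and {E}.
No further refinement is possible. Final partition (4 blocks): {K} | {F,I,W} | {J} | {E}.
K and W end up in different blocks, so they are distinguishable. For instance, the string 'ε' is accepted from only K.

No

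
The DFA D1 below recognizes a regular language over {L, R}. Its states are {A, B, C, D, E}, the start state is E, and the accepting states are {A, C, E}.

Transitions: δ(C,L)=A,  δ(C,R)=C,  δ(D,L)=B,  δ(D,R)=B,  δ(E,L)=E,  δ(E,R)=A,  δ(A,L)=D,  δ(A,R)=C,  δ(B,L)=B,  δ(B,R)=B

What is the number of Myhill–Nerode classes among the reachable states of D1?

Every state is reachable, so we keep all 5.
Initial partition by acceptance: {A,C,E} | {B,D}.
Split {A,C,E} by δ(·,L) → {C,E} and {A}.
Refine {C,E} on symbol L: members go to different blocks, giving {C} and {E}.
Stable partition: {C} | {B,D} | {A} | {E} — 4 equivalence classes.

4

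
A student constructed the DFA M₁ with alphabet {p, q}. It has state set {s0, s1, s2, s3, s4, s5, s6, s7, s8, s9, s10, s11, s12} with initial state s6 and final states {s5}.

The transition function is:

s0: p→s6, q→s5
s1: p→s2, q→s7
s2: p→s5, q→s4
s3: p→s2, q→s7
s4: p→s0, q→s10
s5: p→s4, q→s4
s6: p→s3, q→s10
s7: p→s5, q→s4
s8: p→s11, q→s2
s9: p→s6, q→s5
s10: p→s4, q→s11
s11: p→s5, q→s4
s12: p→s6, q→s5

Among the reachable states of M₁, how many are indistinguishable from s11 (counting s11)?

States {s1,s8,s9,s12} cannot be reached from the start state, so discard them.
P0 = {s5} | {s0,s2,s3,s4,s6,s7,s10,s11}.
Split {s0,s2,s3,s4,s6,s7,s10,s11} by δ(·,p) → {s0,s3,s4,s6,s10} and {s2,s7,s11}.
Refine {s0,s3,s4,s6,s10} on symbol p: members go to different blocks, giving {s0,s4,s6,s10} and {s3}.
Split {s0,s4,s6,s10} by δ(·,p) → {s0,s4,s10} and {s6}.
Refine {s0,s4,s10} on symbol p: members go to different blocks, giving {s4,s10} and {s0}.
Refine {s4,s10} on symbol p: members go to different blocks, giving {s4} and {s10}.
Stable partition: {s5} | {s4} | {s2,s7,s11} | {s3} | {s6} | {s0} | {s10} — 7 equivalence classes.
The equivalence class containing s11 is {s2,s7,s11}, of size 3.

3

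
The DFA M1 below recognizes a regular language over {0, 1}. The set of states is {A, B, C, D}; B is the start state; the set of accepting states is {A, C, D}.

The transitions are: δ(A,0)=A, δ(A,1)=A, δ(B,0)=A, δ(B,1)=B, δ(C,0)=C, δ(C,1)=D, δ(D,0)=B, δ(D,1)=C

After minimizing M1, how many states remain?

2

Reachable states from the start: {A,B}. Unreachable: {C,D} — drop them.
Initial partition by acceptance: {A} | {B}.
No further refinement is possible. Final partition (2 blocks): {A} | {B}.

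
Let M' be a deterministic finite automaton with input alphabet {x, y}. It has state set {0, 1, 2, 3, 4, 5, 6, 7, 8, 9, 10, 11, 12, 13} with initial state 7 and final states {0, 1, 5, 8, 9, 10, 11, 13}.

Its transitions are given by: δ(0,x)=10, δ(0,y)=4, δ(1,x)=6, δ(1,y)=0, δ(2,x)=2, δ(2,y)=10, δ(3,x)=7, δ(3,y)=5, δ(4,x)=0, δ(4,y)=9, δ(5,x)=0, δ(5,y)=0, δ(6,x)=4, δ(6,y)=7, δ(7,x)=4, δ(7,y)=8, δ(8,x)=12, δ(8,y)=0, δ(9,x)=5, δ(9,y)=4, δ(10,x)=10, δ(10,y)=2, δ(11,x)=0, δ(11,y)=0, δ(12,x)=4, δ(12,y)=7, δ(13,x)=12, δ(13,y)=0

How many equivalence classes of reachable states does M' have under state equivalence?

9

Reachable states from the start: {0,2,4,5,7,8,9,10,12}. Unreachable: {1,3,6,11,13} — drop them.
Initial partition by acceptance: {0,5,8,9,10} | {2,4,7,12}.
Split {0,5,8,9,10} by δ(·,x) → {0,5,9,10} and {8}.
Refine {0,5,9,10} on symbol y: members go to different blocks, giving {0,9,10} and {5}.
Split {0,9,10} by δ(·,x) → {0,10} and {9}.
Refine {2,4,7,12} on symbol x: members go to different blocks, giving {2,7,12} and {4}.
Split {0,10} by δ(·,y) → {0} and {10}.
Split {2,7,12} by δ(·,x) → {7,12} and {2}.
Refine {7,12} on symbol y: members go to different blocks, giving {7} and {12}.
Stable partition: {0} | {7} | {8} | {5} | {9} | {4} | {10} | {2} | {12} — 9 equivalence classes.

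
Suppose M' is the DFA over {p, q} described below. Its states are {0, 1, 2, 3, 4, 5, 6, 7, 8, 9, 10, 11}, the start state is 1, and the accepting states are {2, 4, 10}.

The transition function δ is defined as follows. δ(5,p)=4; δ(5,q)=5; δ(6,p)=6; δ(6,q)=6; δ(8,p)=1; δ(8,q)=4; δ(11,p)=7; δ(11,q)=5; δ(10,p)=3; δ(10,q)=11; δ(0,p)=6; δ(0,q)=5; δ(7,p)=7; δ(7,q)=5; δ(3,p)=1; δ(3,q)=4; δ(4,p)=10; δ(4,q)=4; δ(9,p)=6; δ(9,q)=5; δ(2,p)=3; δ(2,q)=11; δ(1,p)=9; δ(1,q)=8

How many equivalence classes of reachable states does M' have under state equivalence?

States {0,2} cannot be reached from the start state, so discard them.
Start with accepting vs non-accepting: {4,10} | {1,3,5,6,7,8,9,11}.
Split {4,10} by δ(·,p) → {4} and {10}.
On input p, block {1,3,5,6,7,8,9,11} splits into {1,3,6,7,8,9,11} and {5}.
Refine {1,3,6,7,8,9,11} on symbol q: members go to different blocks, giving {7,9,11} and {1,6} and {3,8}.
On input p, block {7,9,11} splits into {7,11} and {9}.
Split {1,6} by δ(·,p) → {1} and {6}.
Stable partition: {4} | {7,11} | {10} | {5} | {1} | {3,8} | {9} | {6} — 8 equivalence classes.

8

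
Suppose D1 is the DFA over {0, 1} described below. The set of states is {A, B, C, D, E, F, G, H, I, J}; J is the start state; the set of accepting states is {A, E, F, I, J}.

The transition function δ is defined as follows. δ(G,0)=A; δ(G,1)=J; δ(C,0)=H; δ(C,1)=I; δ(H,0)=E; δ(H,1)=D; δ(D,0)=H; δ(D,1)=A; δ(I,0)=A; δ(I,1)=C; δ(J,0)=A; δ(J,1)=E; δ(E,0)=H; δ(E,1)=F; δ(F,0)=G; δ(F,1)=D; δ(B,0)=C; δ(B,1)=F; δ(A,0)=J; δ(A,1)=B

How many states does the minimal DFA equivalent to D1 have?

10

Initial partition by acceptance: {A,E,F,I,J} | {B,C,D,G,H}.
Split {A,E,F,I,J} by δ(·,0) → {A,I,J} and {E,F}.
On input 1, block {A,I,J} splits into {A,I} and {J}.
Refine {A,I} on symbol 0: members go to different blocks, giving {A} and {I}.
Refine {B,C,D,G,H} on symbol 0: members go to different blocks, giving {B,C,D} and {G} and {H}.
On input 0, block {B,C,D} splits into {C,D} and {B}.
On input 1, block {C,D} splits into {C} and {D}.
Refine {E,F} on symbol 0: members go to different blocks, giving {E} and {F}.
The partition is now stable with 10 blocks: {A} | {C} | {E} | {J} | {I} | {G} | {H} | {B} | {D} | {F}.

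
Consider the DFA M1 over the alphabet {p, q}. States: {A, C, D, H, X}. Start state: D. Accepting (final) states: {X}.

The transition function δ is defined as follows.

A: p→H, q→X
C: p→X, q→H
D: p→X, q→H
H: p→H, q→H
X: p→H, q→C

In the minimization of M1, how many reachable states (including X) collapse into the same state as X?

1

States {A} cannot be reached from the start state, so discard them.
Start with accepting vs non-accepting: {X} | {C,D,H}.
Refine {C,D,H} on symbol p: members go to different blocks, giving {C,D} and {H}.
No further refinement is possible. Final partition (3 blocks): {X} | {C,D} | {H}.
The equivalence class containing X is {X}, of size 1.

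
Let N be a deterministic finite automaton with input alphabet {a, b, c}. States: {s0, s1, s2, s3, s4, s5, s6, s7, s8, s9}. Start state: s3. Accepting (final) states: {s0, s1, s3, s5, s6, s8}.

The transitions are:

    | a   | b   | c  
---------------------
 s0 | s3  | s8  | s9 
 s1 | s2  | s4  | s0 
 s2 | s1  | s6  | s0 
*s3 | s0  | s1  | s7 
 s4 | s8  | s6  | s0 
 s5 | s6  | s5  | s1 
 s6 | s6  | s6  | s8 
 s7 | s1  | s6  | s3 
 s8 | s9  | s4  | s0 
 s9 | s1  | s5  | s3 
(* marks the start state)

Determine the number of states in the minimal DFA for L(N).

4

P0 = {s0,s1,s3,s5,s6,s8} | {s2,s4,s7,s9}.
On input a, block {s0,s1,s3,s5,s6,s8} splits into {s0,s3,s5,s6} and {s1,s8}.
Split {s0,s3,s5,s6} by δ(·,b) → {s0,s3} and {s5,s6}.
Stable partition: {s0,s3} | {s2,s4,s7,s9} | {s1,s8} | {s5,s6} — 4 equivalence classes.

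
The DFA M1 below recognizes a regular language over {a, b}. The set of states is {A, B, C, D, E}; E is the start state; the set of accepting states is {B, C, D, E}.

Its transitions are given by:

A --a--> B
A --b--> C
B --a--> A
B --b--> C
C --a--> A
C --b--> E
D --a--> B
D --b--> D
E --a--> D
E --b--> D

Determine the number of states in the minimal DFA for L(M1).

5

Every state is reachable, so we keep all 5.
Start with accepting vs non-accepting: {B,C,D,E} | {A}.
On input a, block {B,C,D,E} splits into {B,C} and {D,E}.
Split {B,C} by δ(·,b) → {B} and {C}.
On input a, block {D,E} splits into {D} and {E}.
Stable partition: {B} | {A} | {D} | {C} | {E} — 5 equivalence classes.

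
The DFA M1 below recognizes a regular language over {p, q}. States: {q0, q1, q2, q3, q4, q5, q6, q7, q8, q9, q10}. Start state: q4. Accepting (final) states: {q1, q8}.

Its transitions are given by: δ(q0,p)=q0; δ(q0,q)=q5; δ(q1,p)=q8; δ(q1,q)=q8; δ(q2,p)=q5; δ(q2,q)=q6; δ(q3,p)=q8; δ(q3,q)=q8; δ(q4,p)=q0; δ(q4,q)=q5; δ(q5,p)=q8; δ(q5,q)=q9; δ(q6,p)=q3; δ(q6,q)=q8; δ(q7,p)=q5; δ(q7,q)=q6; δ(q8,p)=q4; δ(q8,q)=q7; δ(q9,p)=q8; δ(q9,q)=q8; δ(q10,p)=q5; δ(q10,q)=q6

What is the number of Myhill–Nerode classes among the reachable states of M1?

6

First remove the unreachable states {q1,q2,q10}; 8 states remain.
Initial partition by acceptance: {q8} | {q0,q3,q4,q5,q6,q7,q9}.
Split {q0,q3,q4,q5,q6,q7,q9} by δ(·,p) → {q0,q4,q6,q7} and {q3,q5,q9}.
Split {q0,q4,q6,q7} by δ(·,p) → {q0,q4} and {q6,q7}.
Refine {q3,q5,q9} on symbol q: members go to different blocks, giving {q3,q9} and {q5}.
On input p, block {q6,q7} splits into {q6} and {q7}.
Stable partition: {q8} | {q0,q4} | {q3,q9} | {q6} | {q5} | {q7} — 6 equivalence classes.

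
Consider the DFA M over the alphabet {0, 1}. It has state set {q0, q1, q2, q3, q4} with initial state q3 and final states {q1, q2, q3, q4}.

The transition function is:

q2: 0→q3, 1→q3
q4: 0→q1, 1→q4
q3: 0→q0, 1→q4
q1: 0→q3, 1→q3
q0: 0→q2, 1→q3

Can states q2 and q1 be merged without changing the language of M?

P0 = {q1,q2,q3,q4} | {q0}.
Refine {q1,q2,q3,q4} on symbol 0: members go to different blocks, giving {q1,q2,q4} and {q3}.
Refine {q1,q2,q4} on symbol 0: members go to different blocks, giving {q1,q2} and {q4}.
No further refinement is possible. Final partition (4 blocks): {q1,q2} | {q0} | {q3} | {q4}.
q2 and q1 lie in the same block of the stable partition, so they are equivalent — no string distinguishes them.

Yes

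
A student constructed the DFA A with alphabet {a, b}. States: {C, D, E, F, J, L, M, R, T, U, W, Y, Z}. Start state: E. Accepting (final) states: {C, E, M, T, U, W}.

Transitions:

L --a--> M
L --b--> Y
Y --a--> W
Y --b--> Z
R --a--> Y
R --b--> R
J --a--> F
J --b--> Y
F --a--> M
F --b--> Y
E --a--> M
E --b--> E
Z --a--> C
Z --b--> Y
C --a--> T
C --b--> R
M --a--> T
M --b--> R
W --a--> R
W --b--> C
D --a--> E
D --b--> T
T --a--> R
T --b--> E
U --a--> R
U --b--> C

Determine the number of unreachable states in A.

5

No path from E leads to D, F, J, L, U; the other 8 states are all reachable.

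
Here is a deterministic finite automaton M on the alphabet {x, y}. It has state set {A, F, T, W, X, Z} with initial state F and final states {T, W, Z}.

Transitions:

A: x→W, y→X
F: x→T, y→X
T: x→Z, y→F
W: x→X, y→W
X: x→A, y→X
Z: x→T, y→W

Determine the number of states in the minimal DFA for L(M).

6

Start with accepting vs non-accepting: {T,W,Z} | {A,F,X}.
On input x, block {T,W,Z} splits into {T,Z} and {W}.
Refine {T,Z} on symbol y: members go to different blocks, giving {Z} and {T}.
Split {A,F,X} by δ(·,x) → {F} and {A} and {X}.
Stable partition: {Z} | {F} | {W} | {T} | {A} | {X} — 6 equivalence classes.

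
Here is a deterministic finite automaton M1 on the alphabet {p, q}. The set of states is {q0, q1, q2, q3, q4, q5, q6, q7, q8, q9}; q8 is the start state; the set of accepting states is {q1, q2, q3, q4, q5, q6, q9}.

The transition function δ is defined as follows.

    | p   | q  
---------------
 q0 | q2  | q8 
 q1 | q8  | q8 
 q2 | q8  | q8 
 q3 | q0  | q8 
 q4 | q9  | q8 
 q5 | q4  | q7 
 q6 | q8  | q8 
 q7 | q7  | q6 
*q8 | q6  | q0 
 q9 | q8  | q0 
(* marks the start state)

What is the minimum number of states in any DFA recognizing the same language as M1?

2

States {q1,q3,q4,q5,q7,q9} cannot be reached from the start state, so discard them.
Initial partition by acceptance: {q2,q6} | {q0,q8}.
The partition is now stable with 2 blocks: {q2,q6} | {q0,q8}.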